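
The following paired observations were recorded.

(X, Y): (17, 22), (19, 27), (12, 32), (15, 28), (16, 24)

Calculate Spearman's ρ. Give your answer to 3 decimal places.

Rank X: 4, 5, 1, 2, 3
Rank Y: 1, 3, 5, 4, 2
d = rank(X) − rank(Y): 3, 2, -4, -2, 1; Σd² = 34
ρ = 1 − 6Σd² / [n(n²−1)] = 1 − 6×34 / (5×24) = 1 − 204/120 ≈ -0.700

-0.700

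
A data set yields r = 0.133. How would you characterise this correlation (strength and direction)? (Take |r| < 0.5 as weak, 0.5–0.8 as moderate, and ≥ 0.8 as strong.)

weak positive

r = 0.133 > 0 so the relationship is positive.
|r| = 0.133, which falls in the weak range.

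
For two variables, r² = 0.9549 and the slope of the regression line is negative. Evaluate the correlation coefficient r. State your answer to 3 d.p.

-0.977

|r| = √0.9549 = 0.977
The association is negative, so r = −0.977.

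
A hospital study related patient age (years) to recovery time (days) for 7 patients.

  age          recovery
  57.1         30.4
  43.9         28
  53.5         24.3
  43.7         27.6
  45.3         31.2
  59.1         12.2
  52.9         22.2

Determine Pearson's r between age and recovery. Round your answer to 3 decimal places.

-0.608

n = 7, Σx = 355.5, Σy = 175.9, Σx² = 18302.87, Σy² = 4675.53, Σxy = 8779.97
nΣxy − ΣxΣy = 61459.79 − 62532.45 = -1072.66
nΣx² − (Σx)² = 128120.09 − 126380.25 = 1739.84; nΣy² − (Σy)² = 32728.71 − 30940.81 = 1787.9
r = -1072.66 / √(1739.84 × 1787.9) = -1072.66 / 1763.7063 ≈ -0.608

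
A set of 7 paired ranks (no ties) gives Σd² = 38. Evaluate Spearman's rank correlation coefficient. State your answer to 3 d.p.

ρ = 1 − 6Σd² / [n(n²−1)] = 1 − 6×38 / (7×48)
  = 1 − 228/336 = 1 − 0.6786 ≈ 0.321

0.321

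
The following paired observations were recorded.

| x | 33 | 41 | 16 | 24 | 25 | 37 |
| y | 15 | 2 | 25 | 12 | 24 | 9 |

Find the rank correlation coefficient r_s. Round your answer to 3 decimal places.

Rank x: 4, 6, 1, 2, 3, 5
Rank y: 4, 1, 6, 3, 5, 2
d = rank(x) − rank(y): 0, 5, -5, -1, -2, 3; Σd² = 64
ρ = 1 − 6Σd² / [n(n²−1)] = 1 − 6×64 / (6×35) = 1 − 384/210 ≈ -0.829

-0.829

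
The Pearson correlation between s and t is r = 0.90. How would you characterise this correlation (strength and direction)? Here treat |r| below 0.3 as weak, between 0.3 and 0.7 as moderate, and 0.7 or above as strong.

r = 0.90 > 0 so the relationship is positive.
|r| = 0.90, which falls in the strong range.

strong positive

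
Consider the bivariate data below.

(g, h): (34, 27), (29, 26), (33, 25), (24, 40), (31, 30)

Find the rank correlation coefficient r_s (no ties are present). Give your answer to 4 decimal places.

-0.5000

Rank g: 5, 2, 4, 1, 3
Rank h: 3, 2, 1, 5, 4
d = rank(g) − rank(h): 2, 0, 3, -4, -1; Σd² = 30
ρ = 1 − 6Σd² / [n(n²−1)] = 1 − 6×30 / (5×24) = 1 − 180/120 ≈ -0.5000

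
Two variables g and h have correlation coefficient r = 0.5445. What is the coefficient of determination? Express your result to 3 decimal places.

r² = (0.5445)² = 0.296

0.296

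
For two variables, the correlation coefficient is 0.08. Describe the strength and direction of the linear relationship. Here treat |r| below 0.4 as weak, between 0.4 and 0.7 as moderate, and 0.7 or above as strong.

weak positive

r = 0.08 > 0 so the relationship is positive.
|r| = 0.08, which falls in the weak range.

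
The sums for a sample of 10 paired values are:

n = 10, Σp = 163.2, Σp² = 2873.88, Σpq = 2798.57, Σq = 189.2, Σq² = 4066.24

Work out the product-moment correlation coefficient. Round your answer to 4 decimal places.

r = (nΣpq − ΣpΣq) / √[(nΣp² − (Σp)²)(nΣq² − (Σq)²)]
Numerator: 10×2798.57 − 163.2×189.2 = -2891.74
Denominator: √[(28738.8 − 26634.24)(40662.4 − 35796.64)] = √[2104.56 × 4865.76] = 3200.0444
r = -2891.74 / 3200.0444 ≈ -0.9037

-0.9037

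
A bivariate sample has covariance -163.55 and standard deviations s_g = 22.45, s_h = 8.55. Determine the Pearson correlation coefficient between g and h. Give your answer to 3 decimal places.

r = Cov(g,h) / (s_g · s_h) = -163.55 / (22.45 × 8.55)
  = -163.55 / 191.9475 ≈ -0.852

-0.852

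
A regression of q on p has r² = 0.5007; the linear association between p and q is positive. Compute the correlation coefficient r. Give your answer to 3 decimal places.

|r| = √0.5007 = 0.708
The association is positive, so r = 0.708.

0.708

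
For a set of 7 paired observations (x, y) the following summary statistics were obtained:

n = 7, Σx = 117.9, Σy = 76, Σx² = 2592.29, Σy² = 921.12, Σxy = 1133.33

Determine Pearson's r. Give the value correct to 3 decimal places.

-0.608

r = (nΣxy − ΣxΣy) / √[(nΣx² − (Σx)²)(nΣy² − (Σy)²)]
Numerator: 7×1133.33 − 117.9×76 = -1027.09
Denominator: √[(18146.03 − 13900.41)(6447.84 − 5776)] = √[4245.62 × 671.84] = 1688.8983
r = -1027.09 / 1688.8983 ≈ -0.608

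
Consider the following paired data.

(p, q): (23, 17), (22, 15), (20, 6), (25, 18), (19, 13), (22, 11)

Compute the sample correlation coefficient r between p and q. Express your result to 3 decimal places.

0.707

n = 6, Σp = 131, Σq = 80, Σp² = 2883, Σq² = 1164, Σpq = 1780
nΣpq − ΣpΣq = 10680 − 10480 = 200
nΣp² − (Σp)² = 17298 − 17161 = 137; nΣq² − (Σq)² = 6984 − 6400 = 584
r = 200 / √(137 × 584) = 200 / 282.8569 ≈ 0.707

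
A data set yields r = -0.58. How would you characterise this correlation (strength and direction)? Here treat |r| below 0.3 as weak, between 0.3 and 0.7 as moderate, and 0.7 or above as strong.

r = -0.58 < 0 so the relationship is negative.
|r| = 0.58, which falls in the moderate range.

moderate negative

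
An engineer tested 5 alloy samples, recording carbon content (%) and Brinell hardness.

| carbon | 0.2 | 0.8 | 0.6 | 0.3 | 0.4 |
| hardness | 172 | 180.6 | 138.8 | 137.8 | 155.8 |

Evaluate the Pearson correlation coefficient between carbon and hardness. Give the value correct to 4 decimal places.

0.2544

n = 5, Σx = 2.3, Σy = 785, Σx² = 1.29, Σy² = 124728.28, Σxy = 365.82
nΣxy − ΣxΣy = 1829.1 − 1805.5 = 23.6
nΣx² − (Σx)² = 6.45 − 5.29 = 1.16; nΣy² − (Σy)² = 623641.4 − 616225 = 7416.4
r = 23.6 / √(1.16 × 7416.4) = 23.6 / 92.7525 ≈ 0.2544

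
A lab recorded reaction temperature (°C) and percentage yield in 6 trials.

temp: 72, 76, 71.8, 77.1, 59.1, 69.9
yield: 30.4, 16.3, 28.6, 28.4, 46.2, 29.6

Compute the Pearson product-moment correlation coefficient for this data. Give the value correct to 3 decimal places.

-0.885

n = 6, Σx = 425.9, Σy = 179.5, Σx² = 30438.47, Σy² = 5824.97, Σxy = 12470.18
nΣxy − ΣxΣy = 74821.08 − 76449.05 = -1627.97
nΣx² − (Σx)² = 182630.82 − 181390.81 = 1240.01; nΣy² − (Σy)² = 34949.82 − 32220.25 = 2729.57
r = -1627.97 / √(1240.01 × 2729.57) = -1627.97 / 1839.7538 ≈ -0.885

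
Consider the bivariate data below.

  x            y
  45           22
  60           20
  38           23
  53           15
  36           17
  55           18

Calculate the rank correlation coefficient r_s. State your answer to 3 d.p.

Rank x: 3, 6, 2, 4, 1, 5
Rank y: 5, 4, 6, 1, 2, 3
d = rank(x) − rank(y): -2, 2, -4, 3, -1, 2; Σd² = 38
ρ = 1 − 6Σd² / [n(n²−1)] = 1 − 6×38 / (6×35) = 1 − 228/210 ≈ -0.086

-0.086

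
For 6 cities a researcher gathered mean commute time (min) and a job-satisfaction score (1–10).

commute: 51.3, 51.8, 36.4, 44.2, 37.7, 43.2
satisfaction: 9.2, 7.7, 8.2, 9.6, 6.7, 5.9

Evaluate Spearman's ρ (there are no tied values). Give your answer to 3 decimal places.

Rank commute: 5, 6, 1, 4, 2, 3
Rank satisfaction: 5, 3, 4, 6, 2, 1
d = rank(commute) − rank(satisfaction): 0, 3, -3, -2, 0, 2; Σd² = 26
ρ = 1 − 6Σd² / [n(n²−1)] = 1 − 6×26 / (6×35) = 1 − 156/210 ≈ 0.257

0.257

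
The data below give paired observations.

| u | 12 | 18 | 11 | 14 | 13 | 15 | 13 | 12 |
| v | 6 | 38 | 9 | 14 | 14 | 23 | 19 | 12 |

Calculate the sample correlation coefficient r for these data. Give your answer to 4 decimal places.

n = 8, Σu = 108, Σv = 135, Σu² = 1492, Σv² = 2987, Σuv = 1969
nΣuv − ΣuΣv = 15752 − 14580 = 1172
nΣu² − (Σu)² = 11936 − 11664 = 272; nΣv² − (Σv)² = 23896 − 18225 = 5671
r = 1172 / √(272 × 5671) = 1172 / 1241.9791 ≈ 0.9437

0.9437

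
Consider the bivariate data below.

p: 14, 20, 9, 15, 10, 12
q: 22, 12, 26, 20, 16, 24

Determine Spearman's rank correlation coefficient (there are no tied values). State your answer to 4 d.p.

-0.6571

Rank p: 4, 6, 1, 5, 2, 3
Rank q: 4, 1, 6, 3, 2, 5
d = rank(p) − rank(q): 0, 5, -5, 2, 0, -2; Σd² = 58
ρ = 1 − 6Σd² / [n(n²−1)] = 1 − 6×58 / (6×35) = 1 − 348/210 ≈ -0.6571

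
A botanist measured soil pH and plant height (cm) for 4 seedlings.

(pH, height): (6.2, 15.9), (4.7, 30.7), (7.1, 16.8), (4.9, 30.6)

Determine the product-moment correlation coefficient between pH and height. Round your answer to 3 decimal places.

-0.928

n = 4, Σx = 22.9, Σy = 94, Σx² = 134.95, Σy² = 2413.9, Σxy = 512.09
nΣxy − ΣxΣy = 2048.36 − 2152.6 = -104.24
nΣx² − (Σx)² = 539.8 − 524.41 = 15.39; nΣy² − (Σy)² = 9655.6 − 8836 = 819.6
r = -104.24 / √(15.39 × 819.6) = -104.24 / 112.3105 ≈ -0.928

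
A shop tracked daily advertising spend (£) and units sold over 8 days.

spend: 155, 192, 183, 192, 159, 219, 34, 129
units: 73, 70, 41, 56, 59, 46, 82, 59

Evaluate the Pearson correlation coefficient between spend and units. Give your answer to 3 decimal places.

n = 8, Σx = 1263, Σy = 486, Σx² = 222281, Σy² = 30848, Σxy = 72864
nΣxy − ΣxΣy = 582912 − 613818 = -30906
nΣx² − (Σx)² = 1778248 − 1595169 = 183079; nΣy² − (Σy)² = 246784 − 236196 = 10588
r = -30906 / √(183079 × 10588) = -30906 / 44027.7237 ≈ -0.702

-0.702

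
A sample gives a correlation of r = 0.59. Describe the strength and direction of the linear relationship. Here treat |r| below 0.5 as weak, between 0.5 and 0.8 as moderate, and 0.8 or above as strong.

r = 0.59 > 0 so the relationship is positive.
|r| = 0.59, which falls in the moderate range.

moderate positive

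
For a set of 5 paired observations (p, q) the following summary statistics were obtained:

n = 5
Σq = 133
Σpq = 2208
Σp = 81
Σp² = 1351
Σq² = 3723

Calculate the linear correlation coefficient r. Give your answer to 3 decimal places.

0.630

r = (nΣpq − ΣpΣq) / √[(nΣp² − (Σp)²)(nΣq² − (Σq)²)]
Numerator: 5×2208 − 81×133 = 267
Denominator: √[(6755 − 6561)(18615 − 17689)] = √[194 × 926] = 423.8443
r = 267 / 423.8443 ≈ 0.630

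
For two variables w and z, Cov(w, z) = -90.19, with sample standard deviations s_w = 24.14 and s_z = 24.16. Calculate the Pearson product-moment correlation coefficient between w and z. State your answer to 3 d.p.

-0.155

r = Cov(w,z) / (s_w · s_z) = -90.19 / (24.14 × 24.16)
  = -90.19 / 583.2224 ≈ -0.155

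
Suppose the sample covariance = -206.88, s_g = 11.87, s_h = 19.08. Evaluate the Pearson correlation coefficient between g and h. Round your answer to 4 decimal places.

-0.9135

r = Cov(g,h) / (s_g · s_h) = -206.88 / (11.87 × 19.08)
  = -206.88 / 226.4796 ≈ -0.9135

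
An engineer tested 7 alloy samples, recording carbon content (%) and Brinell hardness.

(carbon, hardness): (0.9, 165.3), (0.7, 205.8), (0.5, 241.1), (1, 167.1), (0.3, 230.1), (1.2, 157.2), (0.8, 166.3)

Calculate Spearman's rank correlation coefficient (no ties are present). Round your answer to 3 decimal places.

Rank carbon: 5, 3, 2, 6, 1, 7, 4
Rank hardness: 2, 5, 7, 4, 6, 1, 3
d = rank(carbon) − rank(hardness): 3, -2, -5, 2, -5, 6, 1; Σd² = 104
ρ = 1 − 6Σd² / [n(n²−1)] = 1 − 6×104 / (7×48) = 1 − 624/336 ≈ -0.857

-0.857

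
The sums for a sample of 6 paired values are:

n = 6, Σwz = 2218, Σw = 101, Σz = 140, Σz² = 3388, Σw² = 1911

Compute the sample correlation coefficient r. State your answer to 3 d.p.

r = (nΣwz − ΣwΣz) / √[(nΣw² − (Σw)²)(nΣz² − (Σz)²)]
Numerator: 6×2218 − 101×140 = -832
Denominator: √[(11466 − 10201)(20328 − 19600)] = √[1265 × 728] = 959.6458
r = -832 / 959.6458 ≈ -0.867

-0.867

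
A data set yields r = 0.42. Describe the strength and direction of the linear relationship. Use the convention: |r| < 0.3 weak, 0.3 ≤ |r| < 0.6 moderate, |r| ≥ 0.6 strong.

r = 0.42 > 0 so the relationship is positive.
|r| = 0.42, which falls in the moderate range.

moderate positive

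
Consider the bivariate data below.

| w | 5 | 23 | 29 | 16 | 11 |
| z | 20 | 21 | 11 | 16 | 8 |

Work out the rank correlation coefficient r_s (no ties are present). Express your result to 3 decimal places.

Rank w: 1, 4, 5, 3, 2
Rank z: 4, 5, 2, 3, 1
d = rank(w) − rank(z): -3, -1, 3, 0, 1; Σd² = 20
ρ = 1 − 6Σd² / [n(n²−1)] = 1 − 6×20 / (5×24) = 1 − 120/120 ≈ 0.000

0.000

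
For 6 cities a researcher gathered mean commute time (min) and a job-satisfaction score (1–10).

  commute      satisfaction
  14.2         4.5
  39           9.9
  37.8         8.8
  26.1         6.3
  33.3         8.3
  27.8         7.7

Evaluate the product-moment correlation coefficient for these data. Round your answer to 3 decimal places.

0.975

n = 6, Σx = 178.2, Σy = 45.5, Σx² = 5714.42, Σy² = 363.57, Σxy = 1437.52
nΣxy − ΣxΣy = 8625.12 − 8108.1 = 517.02
nΣx² − (Σx)² = 34286.52 − 31755.24 = 2531.28; nΣy² − (Σy)² = 2181.42 − 2070.25 = 111.17
r = 517.02 / √(2531.28 × 111.17) = 517.02 / 530.4737 ≈ 0.975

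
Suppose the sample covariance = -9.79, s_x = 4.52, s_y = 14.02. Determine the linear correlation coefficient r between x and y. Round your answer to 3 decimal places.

-0.154

r = Cov(x,y) / (s_x · s_y) = -9.79 / (4.52 × 14.02)
  = -9.79 / 63.3704 ≈ -0.154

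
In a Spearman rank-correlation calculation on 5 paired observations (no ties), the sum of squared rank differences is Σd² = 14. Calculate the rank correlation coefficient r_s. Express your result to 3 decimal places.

ρ = 1 − 6Σd² / [n(n²−1)] = 1 − 6×14 / (5×24)
  = 1 − 84/120 = 1 − 0.7000 ≈ 0.300

0.300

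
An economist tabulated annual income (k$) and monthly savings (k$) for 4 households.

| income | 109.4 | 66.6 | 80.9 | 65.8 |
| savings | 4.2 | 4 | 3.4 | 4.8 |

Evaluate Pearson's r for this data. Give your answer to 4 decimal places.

n = 4, Σx = 322.7, Σy = 16.4, Σx² = 27278.37, Σy² = 68.24, Σxy = 1316.78
nΣxy − ΣxΣy = 5267.12 − 5292.28 = -25.16
nΣx² − (Σx)² = 109113.48 − 104135.29 = 4978.19; nΣy² − (Σy)² = 272.96 − 268.96 = 4
r = -25.16 / √(4978.19 × 4) = -25.16 / 141.1126 ≈ -0.1783

-0.1783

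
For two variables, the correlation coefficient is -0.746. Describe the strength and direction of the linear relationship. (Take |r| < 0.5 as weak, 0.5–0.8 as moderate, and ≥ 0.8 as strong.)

r = -0.746 < 0 so the relationship is negative.
|r| = 0.746, which falls in the moderate range.

moderate negative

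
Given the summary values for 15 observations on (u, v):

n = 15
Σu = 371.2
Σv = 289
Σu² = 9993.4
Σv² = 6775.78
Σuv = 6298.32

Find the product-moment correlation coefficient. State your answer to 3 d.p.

-0.864

r = (nΣuv − ΣuΣv) / √[(nΣu² − (Σu)²)(nΣv² − (Σv)²)]
Numerator: 15×6298.32 − 371.2×289 = -12802
Denominator: √[(149901 − 137789.44)(101636.7 − 83521)] = √[12111.56 × 18115.7] = 14812.4741
r = -12802 / 14812.4741 ≈ -0.864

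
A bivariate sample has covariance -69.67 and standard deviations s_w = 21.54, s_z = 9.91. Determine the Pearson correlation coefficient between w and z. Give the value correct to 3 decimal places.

r = Cov(w,z) / (s_w · s_z) = -69.67 / (21.54 × 9.91)
  = -69.67 / 213.4614 ≈ -0.326

-0.326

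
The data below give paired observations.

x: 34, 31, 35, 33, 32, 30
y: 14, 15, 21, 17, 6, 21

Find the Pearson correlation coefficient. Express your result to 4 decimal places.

n = 6, Σx = 195, Σy = 94, Σx² = 6355, Σy² = 1628, Σxy = 3059
nΣxy − ΣxΣy = 18354 − 18330 = 24
nΣx² − (Σx)² = 38130 − 38025 = 105; nΣy² − (Σy)² = 9768 − 8836 = 932
r = 24 / √(105 × 932) = 24 / 312.8258 ≈ 0.0767

0.0767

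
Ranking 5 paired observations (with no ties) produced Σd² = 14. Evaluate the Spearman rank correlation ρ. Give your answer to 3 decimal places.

0.300

ρ = 1 − 6Σd² / [n(n²−1)] = 1 − 6×14 / (5×24)
  = 1 − 84/120 = 1 − 0.7000 ≈ 0.300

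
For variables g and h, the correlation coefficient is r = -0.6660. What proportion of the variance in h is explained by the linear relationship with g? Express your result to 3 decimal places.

r² = (-0.6660)² = 0.444

0.444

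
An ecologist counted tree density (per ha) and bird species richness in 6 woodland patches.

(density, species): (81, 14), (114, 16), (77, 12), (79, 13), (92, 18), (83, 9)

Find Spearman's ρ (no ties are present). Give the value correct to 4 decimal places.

Rank density: 3, 6, 1, 2, 5, 4
Rank species: 4, 5, 2, 3, 6, 1
d = rank(density) − rank(species): -1, 1, -1, -1, -1, 3; Σd² = 14
ρ = 1 − 6Σd² / [n(n²−1)] = 1 − 6×14 / (6×35) = 1 − 84/210 ≈ 0.6000

0.6000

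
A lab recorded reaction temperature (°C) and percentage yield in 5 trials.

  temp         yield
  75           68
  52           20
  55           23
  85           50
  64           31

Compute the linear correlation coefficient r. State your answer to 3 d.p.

n = 5, Σx = 331, Σy = 192, Σx² = 22675, Σy² = 9014, Σxy = 13639
nΣxy − ΣxΣy = 68195 − 63552 = 4643
nΣx² − (Σx)² = 113375 − 109561 = 3814; nΣy² − (Σy)² = 45070 − 36864 = 8206
r = 4643 / √(3814 × 8206) = 4643 / 5594.4333 ≈ 0.830

0.830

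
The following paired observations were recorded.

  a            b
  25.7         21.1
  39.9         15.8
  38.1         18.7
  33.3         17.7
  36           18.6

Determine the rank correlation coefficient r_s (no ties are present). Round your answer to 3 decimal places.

-0.600

Rank a: 1, 5, 4, 2, 3
Rank b: 5, 1, 4, 2, 3
d = rank(a) − rank(b): -4, 4, 0, 0, 0; Σd² = 32
ρ = 1 − 6Σd² / [n(n²−1)] = 1 − 6×32 / (5×24) = 1 − 192/120 ≈ -0.600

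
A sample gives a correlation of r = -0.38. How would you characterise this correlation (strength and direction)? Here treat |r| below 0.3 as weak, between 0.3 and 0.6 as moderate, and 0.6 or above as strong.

moderate negative

r = -0.38 < 0 so the relationship is negative.
|r| = 0.38, which falls in the moderate range.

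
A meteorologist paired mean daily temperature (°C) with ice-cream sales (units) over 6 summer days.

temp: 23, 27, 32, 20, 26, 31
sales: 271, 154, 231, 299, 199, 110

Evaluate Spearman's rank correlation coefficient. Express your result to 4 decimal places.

Rank temp: 2, 4, 6, 1, 3, 5
Rank sales: 5, 2, 4, 6, 3, 1
d = rank(temp) − rank(sales): -3, 2, 2, -5, 0, 4; Σd² = 58
ρ = 1 − 6Σd² / [n(n²−1)] = 1 − 6×58 / (6×35) = 1 − 348/210 ≈ -0.6571

-0.6571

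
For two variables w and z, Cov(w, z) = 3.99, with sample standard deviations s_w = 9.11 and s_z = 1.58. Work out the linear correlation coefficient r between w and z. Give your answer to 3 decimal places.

0.277

r = Cov(w,z) / (s_w · s_z) = 3.99 / (9.11 × 1.58)
  = 3.99 / 14.3938 ≈ 0.277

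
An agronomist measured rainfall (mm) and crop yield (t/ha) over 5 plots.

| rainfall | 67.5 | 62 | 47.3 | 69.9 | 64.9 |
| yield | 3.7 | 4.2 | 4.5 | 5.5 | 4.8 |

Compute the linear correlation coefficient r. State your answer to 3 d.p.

n = 5, Σx = 311.6, Σy = 22.7, Σx² = 19735.56, Σy² = 104.87, Σxy = 1418.97
nΣxy − ΣxΣy = 7094.85 − 7073.32 = 21.53
nΣx² − (Σx)² = 98677.8 − 97094.56 = 1583.24; nΣy² − (Σy)² = 524.35 − 515.29 = 9.06
r = 21.53 / √(1583.24 × 9.06) = 21.53 / 119.7671 ≈ 0.180

0.180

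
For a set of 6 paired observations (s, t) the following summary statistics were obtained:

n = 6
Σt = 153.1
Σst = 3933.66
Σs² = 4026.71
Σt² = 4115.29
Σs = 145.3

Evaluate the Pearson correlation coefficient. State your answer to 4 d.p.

0.6944

r = (nΣst − ΣsΣt) / √[(nΣs² − (Σs)²)(nΣt² − (Σt)²)]
Numerator: 6×3933.66 − 145.3×153.1 = 1356.53
Denominator: √[(24160.26 − 21112.09)(24691.74 − 23439.61)] = √[3048.17 × 1252.13] = 1953.6389
r = 1356.53 / 1953.6389 ≈ 0.6944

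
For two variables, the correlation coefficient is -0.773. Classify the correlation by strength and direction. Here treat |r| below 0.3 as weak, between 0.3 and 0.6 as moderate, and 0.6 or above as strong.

r = -0.773 < 0 so the relationship is negative.
|r| = 0.773, which falls in the strong range.

strong negative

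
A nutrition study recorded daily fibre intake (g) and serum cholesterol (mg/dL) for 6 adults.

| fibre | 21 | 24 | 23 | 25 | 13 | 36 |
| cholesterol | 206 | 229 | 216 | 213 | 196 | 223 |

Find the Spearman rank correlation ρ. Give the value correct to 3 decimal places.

0.714

Rank fibre: 2, 4, 3, 5, 1, 6
Rank cholesterol: 2, 6, 4, 3, 1, 5
d = rank(fibre) − rank(cholesterol): 0, -2, -1, 2, 0, 1; Σd² = 10
ρ = 1 − 6Σd² / [n(n²−1)] = 1 − 6×10 / (6×35) = 1 − 60/210 ≈ 0.714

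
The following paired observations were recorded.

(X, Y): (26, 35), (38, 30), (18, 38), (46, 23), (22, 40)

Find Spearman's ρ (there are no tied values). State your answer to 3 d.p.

-0.900

Rank X: 3, 4, 1, 5, 2
Rank Y: 3, 2, 4, 1, 5
d = rank(X) − rank(Y): 0, 2, -3, 4, -3; Σd² = 38
ρ = 1 − 6Σd² / [n(n²−1)] = 1 − 6×38 / (5×24) = 1 − 228/120 ≈ -0.900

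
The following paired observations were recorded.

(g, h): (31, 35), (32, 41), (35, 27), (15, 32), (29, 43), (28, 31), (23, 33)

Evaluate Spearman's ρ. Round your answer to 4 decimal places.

0.0357

Rank g: 5, 6, 7, 1, 4, 3, 2
Rank h: 5, 6, 1, 3, 7, 2, 4
d = rank(g) − rank(h): 0, 0, 6, -2, -3, 1, -2; Σd² = 54
ρ = 1 − 6Σd² / [n(n²−1)] = 1 − 6×54 / (7×48) = 1 − 324/336 ≈ 0.0357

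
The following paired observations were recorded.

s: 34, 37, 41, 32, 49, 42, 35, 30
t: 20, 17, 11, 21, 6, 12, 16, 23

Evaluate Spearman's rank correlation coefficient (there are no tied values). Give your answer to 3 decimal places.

Rank s: 3, 5, 6, 2, 8, 7, 4, 1
Rank t: 6, 5, 2, 7, 1, 3, 4, 8
d = rank(s) − rank(t): -3, 0, 4, -5, 7, 4, 0, -7; Σd² = 164
ρ = 1 − 6Σd² / [n(n²−1)] = 1 − 6×164 / (8×63) = 1 − 984/504 ≈ -0.952

-0.952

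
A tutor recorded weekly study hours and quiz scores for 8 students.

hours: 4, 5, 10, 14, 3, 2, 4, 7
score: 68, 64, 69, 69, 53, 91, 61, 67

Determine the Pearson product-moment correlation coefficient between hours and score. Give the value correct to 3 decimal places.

-0.058

n = 8, Σx = 49, Σy = 542, Σx² = 415, Σy² = 37542, Σxy = 3302
nΣxy − ΣxΣy = 26416 − 26558 = -142
nΣx² − (Σx)² = 3320 − 2401 = 919; nΣy² − (Σy)² = 300336 − 293764 = 6572
r = -142 / √(919 × 6572) = -142 / 2457.5736 ≈ -0.058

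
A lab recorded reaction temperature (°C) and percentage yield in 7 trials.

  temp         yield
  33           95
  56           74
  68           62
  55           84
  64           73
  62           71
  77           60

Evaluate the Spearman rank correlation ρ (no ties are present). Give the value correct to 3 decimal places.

Rank temp: 1, 3, 6, 2, 5, 4, 7
Rank yield: 7, 5, 2, 6, 4, 3, 1
d = rank(temp) − rank(yield): -6, -2, 4, -4, 1, 1, 6; Σd² = 110
ρ = 1 − 6Σd² / [n(n²−1)] = 1 − 6×110 / (7×48) = 1 − 660/336 ≈ -0.964

-0.964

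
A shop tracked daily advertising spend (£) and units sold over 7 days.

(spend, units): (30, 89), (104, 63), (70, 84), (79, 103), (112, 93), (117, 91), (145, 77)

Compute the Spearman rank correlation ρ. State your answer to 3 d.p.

Rank spend: 1, 4, 2, 3, 5, 6, 7
Rank units: 4, 1, 3, 7, 6, 5, 2
d = rank(spend) − rank(units): -3, 3, -1, -4, -1, 1, 5; Σd² = 62
ρ = 1 − 6Σd² / [n(n²−1)] = 1 − 6×62 / (7×48) = 1 − 372/336 ≈ -0.107

-0.107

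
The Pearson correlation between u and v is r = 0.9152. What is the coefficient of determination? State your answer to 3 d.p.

r² = (0.9152)² = 0.838

0.838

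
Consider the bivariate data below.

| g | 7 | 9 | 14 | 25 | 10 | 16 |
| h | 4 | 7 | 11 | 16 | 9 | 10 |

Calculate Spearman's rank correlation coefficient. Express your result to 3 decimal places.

Rank g: 1, 2, 4, 6, 3, 5
Rank h: 1, 2, 5, 6, 3, 4
d = rank(g) − rank(h): 0, 0, -1, 0, 0, 1; Σd² = 2
ρ = 1 − 6Σd² / [n(n²−1)] = 1 − 6×2 / (6×35) = 1 − 12/210 ≈ 0.943

0.943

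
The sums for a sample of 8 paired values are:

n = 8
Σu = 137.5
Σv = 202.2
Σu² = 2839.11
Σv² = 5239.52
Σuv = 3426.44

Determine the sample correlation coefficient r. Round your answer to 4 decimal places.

r = (nΣuv − ΣuΣv) / √[(nΣu² − (Σu)²)(nΣv² − (Σv)²)]
Numerator: 8×3426.44 − 137.5×202.2 = -390.98
Denominator: √[(22712.88 − 18906.25)(41916.16 − 40884.84)] = √[3806.63 × 1031.32] = 1981.3767
r = -390.98 / 1981.3767 ≈ -0.1973

-0.1973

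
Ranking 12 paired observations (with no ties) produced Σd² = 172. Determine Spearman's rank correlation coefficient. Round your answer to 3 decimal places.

ρ = 1 − 6Σd² / [n(n²−1)] = 1 − 6×172 / (12×143)
  = 1 − 1032/1716 = 1 − 0.6014 ≈ 0.399

0.399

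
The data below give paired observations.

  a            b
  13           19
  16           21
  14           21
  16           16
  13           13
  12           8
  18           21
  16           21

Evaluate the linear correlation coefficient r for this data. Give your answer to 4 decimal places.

n = 8, Σa = 118, Σb = 140, Σa² = 1770, Σb² = 2614, Σab = 2112
nΣab − ΣaΣb = 16896 − 16520 = 376
nΣa² − (Σa)² = 14160 − 13924 = 236; nΣb² − (Σb)² = 20912 − 19600 = 1312
r = 376 / √(236 × 1312) = 376 / 556.4459 ≈ 0.6757

0.6757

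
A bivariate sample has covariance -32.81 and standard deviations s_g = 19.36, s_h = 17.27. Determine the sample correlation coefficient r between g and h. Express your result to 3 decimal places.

-0.098

r = Cov(g,h) / (s_g · s_h) = -32.81 / (19.36 × 17.27)
  = -32.81 / 334.3472 ≈ -0.098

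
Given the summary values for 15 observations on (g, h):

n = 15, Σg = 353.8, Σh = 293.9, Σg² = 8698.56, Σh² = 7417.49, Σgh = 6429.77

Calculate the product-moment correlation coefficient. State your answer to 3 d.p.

-0.656

r = (nΣgh − ΣgΣh) / √[(nΣg² − (Σg)²)(nΣh² − (Σh)²)]
Numerator: 15×6429.77 − 353.8×293.9 = -7535.27
Denominator: √[(130478.4 − 125174.44)(111262.35 − 86377.21)] = √[5303.96 × 24885.14] = 11488.6808
r = -7535.27 / 11488.6808 ≈ -0.656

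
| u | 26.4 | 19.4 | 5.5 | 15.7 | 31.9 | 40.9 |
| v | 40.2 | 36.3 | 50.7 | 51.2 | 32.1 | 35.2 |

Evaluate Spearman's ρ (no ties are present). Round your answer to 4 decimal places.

Rank u: 4, 3, 1, 2, 5, 6
Rank v: 4, 3, 5, 6, 1, 2
d = rank(u) − rank(v): 0, 0, -4, -4, 4, 4; Σd² = 64
ρ = 1 − 6Σd² / [n(n²−1)] = 1 − 6×64 / (6×35) = 1 − 384/210 ≈ -0.8286

-0.8286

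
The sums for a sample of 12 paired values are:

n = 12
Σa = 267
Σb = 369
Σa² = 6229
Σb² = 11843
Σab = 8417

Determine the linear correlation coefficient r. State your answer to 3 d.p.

0.547

r = (nΣab − ΣaΣb) / √[(nΣa² − (Σa)²)(nΣb² − (Σb)²)]
Numerator: 12×8417 − 267×369 = 2481
Denominator: √[(74748 − 71289)(142116 − 136161)] = √[3459 × 5955] = 4538.5400
r = 2481 / 4538.5400 ≈ 0.547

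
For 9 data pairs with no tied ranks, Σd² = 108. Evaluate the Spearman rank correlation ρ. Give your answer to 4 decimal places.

0.1000

ρ = 1 − 6Σd² / [n(n²−1)] = 1 − 6×108 / (9×80)
  = 1 − 648/720 = 1 − 0.90000 ≈ 0.1000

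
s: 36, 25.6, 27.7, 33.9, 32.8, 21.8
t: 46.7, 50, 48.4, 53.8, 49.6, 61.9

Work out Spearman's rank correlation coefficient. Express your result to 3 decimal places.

-0.600

Rank s: 6, 2, 3, 5, 4, 1
Rank t: 1, 4, 2, 5, 3, 6
d = rank(s) − rank(t): 5, -2, 1, 0, 1, -5; Σd² = 56
ρ = 1 − 6Σd² / [n(n²−1)] = 1 − 6×56 / (6×35) = 1 − 336/210 ≈ -0.600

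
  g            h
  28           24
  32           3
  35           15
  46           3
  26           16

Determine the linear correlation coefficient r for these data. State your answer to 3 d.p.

n = 5, Σg = 167, Σh = 61, Σg² = 5825, Σh² = 1075, Σgh = 1847
nΣgh − ΣgΣh = 9235 − 10187 = -952
nΣg² − (Σg)² = 29125 − 27889 = 1236; nΣh² − (Σh)² = 5375 − 3721 = 1654
r = -952 / √(1236 × 1654) = -952 / 1429.8056 ≈ -0.666

-0.666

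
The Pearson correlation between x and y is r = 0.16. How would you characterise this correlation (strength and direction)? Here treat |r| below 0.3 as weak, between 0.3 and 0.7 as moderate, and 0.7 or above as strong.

r = 0.16 > 0 so the relationship is positive.
|r| = 0.16, which falls in the weak range.

weak positive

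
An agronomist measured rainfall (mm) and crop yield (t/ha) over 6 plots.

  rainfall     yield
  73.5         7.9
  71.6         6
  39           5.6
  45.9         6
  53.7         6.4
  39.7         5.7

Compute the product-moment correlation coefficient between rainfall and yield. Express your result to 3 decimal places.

0.726

n = 6, Σx = 323.4, Σy = 37.6, Σx² = 18616.4, Σy² = 239.22, Σxy = 2074.02
nΣxy − ΣxΣy = 12444.12 − 12159.84 = 284.28
nΣx² − (Σx)² = 111698.4 − 104587.56 = 7110.84; nΣy² − (Σy)² = 1435.32 − 1413.76 = 21.56
r = 284.28 / √(7110.84 × 21.56) = 284.28 / 391.5478 ≈ 0.726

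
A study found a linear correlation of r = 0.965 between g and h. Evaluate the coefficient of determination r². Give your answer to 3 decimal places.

r² = (0.965)² = 0.931

0.931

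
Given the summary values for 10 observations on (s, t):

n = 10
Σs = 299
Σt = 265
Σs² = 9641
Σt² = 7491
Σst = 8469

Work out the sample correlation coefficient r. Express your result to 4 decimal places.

0.9519

r = (nΣst − ΣsΣt) / √[(nΣs² − (Σs)²)(nΣt² − (Σt)²)]
Numerator: 10×8469 − 299×265 = 5455
Denominator: √[(96410 − 89401)(74910 − 70225)] = √[7009 × 4685] = 5730.3722
r = 5455 / 5730.3722 ≈ 0.9519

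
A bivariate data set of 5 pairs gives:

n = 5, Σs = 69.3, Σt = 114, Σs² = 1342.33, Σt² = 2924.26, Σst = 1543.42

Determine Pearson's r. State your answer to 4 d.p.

-0.1039

r = (nΣst − ΣsΣt) / √[(nΣs² − (Σs)²)(nΣt² − (Σt)²)]
Numerator: 5×1543.42 − 69.3×114 = -183.1
Denominator: √[(6711.65 − 4802.49)(14621.3 − 12996)] = √[1909.16 × 1625.3] = 1761.5214
r = -183.1 / 1761.5214 ≈ -0.1039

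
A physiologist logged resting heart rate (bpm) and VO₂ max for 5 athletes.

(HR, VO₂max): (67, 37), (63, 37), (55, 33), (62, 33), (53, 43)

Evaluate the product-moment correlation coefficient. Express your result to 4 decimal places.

n = 5, Σx = 300, Σy = 183, Σx² = 18136, Σy² = 6765, Σxy = 10950
nΣxy − ΣxΣy = 54750 − 54900 = -150
nΣx² − (Σx)² = 90680 − 90000 = 680; nΣy² − (Σy)² = 33825 − 33489 = 336
r = -150 / √(680 × 336) = -150 / 477.9958 ≈ -0.3138

-0.3138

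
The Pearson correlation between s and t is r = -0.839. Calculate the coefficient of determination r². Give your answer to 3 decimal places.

r² = (-0.839)² = 0.704

0.704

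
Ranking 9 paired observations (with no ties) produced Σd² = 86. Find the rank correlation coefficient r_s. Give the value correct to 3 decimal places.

ρ = 1 − 6Σd² / [n(n²−1)] = 1 − 6×86 / (9×80)
  = 1 − 516/720 = 1 − 0.7167 ≈ 0.283

0.283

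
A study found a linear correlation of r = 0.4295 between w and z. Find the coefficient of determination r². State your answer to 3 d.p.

r² = (0.4295)² = 0.184

0.184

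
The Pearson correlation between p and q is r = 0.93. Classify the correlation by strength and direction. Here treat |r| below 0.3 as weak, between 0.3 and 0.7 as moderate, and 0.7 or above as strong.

strong positive

r = 0.93 > 0 so the relationship is positive.
|r| = 0.93, which falls in the strong range.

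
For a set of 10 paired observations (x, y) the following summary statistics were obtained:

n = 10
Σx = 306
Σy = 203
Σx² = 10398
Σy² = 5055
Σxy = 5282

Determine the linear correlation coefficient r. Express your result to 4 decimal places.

r = (nΣxy − ΣxΣy) / √[(nΣx² − (Σx)²)(nΣy² − (Σy)²)]
Numerator: 10×5282 − 306×203 = -9298
Denominator: √[(103980 − 93636)(50550 − 41209)] = √[10344 × 9341] = 9829.7154
r = -9298 / 9829.7154 ≈ -0.9459

-0.9459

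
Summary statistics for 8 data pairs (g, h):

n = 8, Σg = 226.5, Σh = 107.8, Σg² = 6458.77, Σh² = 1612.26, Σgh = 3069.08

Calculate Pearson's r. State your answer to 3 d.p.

r = (nΣgh − ΣgΣh) / √[(nΣg² − (Σg)²)(nΣh² − (Σh)²)]
Numerator: 8×3069.08 − 226.5×107.8 = 135.94
Denominator: √[(51670.16 − 51302.25)(12898.08 − 11620.84)] = √[367.91 × 1277.24] = 685.4994
r = 135.94 / 685.4994 ≈ 0.198

0.198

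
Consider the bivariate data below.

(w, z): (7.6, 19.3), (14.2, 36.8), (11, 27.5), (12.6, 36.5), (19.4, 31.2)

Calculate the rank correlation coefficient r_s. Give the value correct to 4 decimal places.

Rank w: 1, 4, 2, 3, 5
Rank z: 1, 5, 2, 4, 3
d = rank(w) − rank(z): 0, -1, 0, -1, 2; Σd² = 6
ρ = 1 − 6Σd² / [n(n²−1)] = 1 − 6×6 / (5×24) = 1 − 36/120 ≈ 0.7000

0.7000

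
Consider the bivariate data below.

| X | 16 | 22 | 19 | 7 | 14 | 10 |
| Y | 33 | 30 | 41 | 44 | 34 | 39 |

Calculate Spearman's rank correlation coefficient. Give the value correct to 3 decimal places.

Rank X: 4, 6, 5, 1, 3, 2
Rank Y: 2, 1, 5, 6, 3, 4
d = rank(X) − rank(Y): 2, 5, 0, -5, 0, -2; Σd² = 58
ρ = 1 − 6Σd² / [n(n²−1)] = 1 − 6×58 / (6×35) = 1 − 348/210 ≈ -0.657

-0.657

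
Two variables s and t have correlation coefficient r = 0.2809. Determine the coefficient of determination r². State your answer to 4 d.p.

0.0789

r² = (0.2809)² = 0.0789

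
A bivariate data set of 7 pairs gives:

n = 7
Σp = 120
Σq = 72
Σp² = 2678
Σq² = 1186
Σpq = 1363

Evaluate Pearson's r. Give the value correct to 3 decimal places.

0.245

r = (nΣpq − ΣpΣq) / √[(nΣp² − (Σp)²)(nΣq² − (Σq)²)]
Numerator: 7×1363 − 120×72 = 901
Denominator: √[(18746 − 14400)(8302 − 5184)] = √[4346 × 3118] = 3681.1449
r = 901 / 3681.1449 ≈ 0.245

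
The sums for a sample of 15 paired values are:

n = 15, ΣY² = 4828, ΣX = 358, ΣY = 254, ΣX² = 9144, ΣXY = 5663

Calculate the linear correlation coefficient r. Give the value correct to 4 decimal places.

-0.7100

r = (nΣXY − ΣXΣY) / √[(nΣX² − (ΣX)²)(nΣY² − (ΣY)²)]
Numerator: 15×5663 − 358×254 = -5987
Denominator: √[(137160 − 128164)(72420 − 64516)] = √[8996 × 7904] = 8432.3415
r = -5987 / 8432.3415 ≈ -0.7100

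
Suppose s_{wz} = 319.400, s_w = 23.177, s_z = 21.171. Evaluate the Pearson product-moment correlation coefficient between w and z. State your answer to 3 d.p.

0.651

r = Cov(w,z) / (s_w · s_z) = 319.400 / (23.177 × 21.171)
  = 319.400 / 490.6803 ≈ 0.651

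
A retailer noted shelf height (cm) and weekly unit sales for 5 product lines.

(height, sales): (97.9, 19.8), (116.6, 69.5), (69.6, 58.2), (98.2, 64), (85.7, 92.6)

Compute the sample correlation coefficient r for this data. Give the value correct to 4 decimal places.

-0.0820

n = 5, Σx = 468, Σy = 304.1, Σx² = 45011.86, Σy² = 21280.29, Σxy = 28313.46
nΣxy − ΣxΣy = 141567.3 − 142318.8 = -751.5
nΣx² − (Σx)² = 225059.3 − 219024 = 6035.3; nΣy² − (Σy)² = 106401.45 − 92476.81 = 13924.64
r = -751.5 / √(6035.3 × 13924.64) = -751.5 / 9167.2995 ≈ -0.0820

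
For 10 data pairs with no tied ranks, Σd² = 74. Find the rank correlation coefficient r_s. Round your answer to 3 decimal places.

ρ = 1 − 6Σd² / [n(n²−1)] = 1 − 6×74 / (10×99)
  = 1 − 444/990 = 1 − 0.4485 ≈ 0.552

0.552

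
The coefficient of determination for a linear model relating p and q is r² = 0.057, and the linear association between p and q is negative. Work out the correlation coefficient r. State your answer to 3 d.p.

|r| = √0.057 = 0.239
The association is negative, so r = −0.239.

-0.239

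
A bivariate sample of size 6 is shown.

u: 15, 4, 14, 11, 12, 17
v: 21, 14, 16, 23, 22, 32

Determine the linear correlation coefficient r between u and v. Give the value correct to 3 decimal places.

n = 6, Σu = 73, Σv = 128, Σu² = 991, Σv² = 2930, Σuv = 1656
nΣuv − ΣuΣv = 9936 − 9344 = 592
nΣu² − (Σu)² = 5946 − 5329 = 617; nΣv² − (Σv)² = 17580 − 16384 = 1196
r = 592 / √(617 × 1196) = 592 / 859.0297 ≈ 0.689

0.689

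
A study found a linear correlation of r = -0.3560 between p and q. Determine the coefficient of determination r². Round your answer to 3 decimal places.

r² = (-0.3560)² = 0.127

0.127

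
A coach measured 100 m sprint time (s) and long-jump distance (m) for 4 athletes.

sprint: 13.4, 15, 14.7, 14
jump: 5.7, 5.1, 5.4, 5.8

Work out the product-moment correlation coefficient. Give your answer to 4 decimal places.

-0.8659

n = 4, Σx = 57.1, Σy = 22, Σx² = 816.65, Σy² = 121.3, Σxy = 313.46
nΣxy − ΣxΣy = 1253.84 − 1256.2 = -2.36
nΣx² − (Σx)² = 3266.6 − 3260.41 = 6.19; nΣy² − (Σy)² = 485.2 − 484 = 1.2
r = -2.36 / √(6.19 × 1.2) = -2.36 / 2.7254 ≈ -0.8659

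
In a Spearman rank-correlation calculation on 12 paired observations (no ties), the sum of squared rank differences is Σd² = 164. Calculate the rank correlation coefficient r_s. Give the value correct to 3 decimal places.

ρ = 1 − 6Σd² / [n(n²−1)] = 1 − 6×164 / (12×143)
  = 1 − 984/1716 = 1 − 0.5734 ≈ 0.427

0.427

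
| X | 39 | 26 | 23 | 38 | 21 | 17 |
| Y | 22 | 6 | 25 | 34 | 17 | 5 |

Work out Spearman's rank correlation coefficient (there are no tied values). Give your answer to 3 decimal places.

0.600

Rank X: 6, 4, 3, 5, 2, 1
Rank Y: 4, 2, 5, 6, 3, 1
d = rank(X) − rank(Y): 2, 2, -2, -1, -1, 0; Σd² = 14
ρ = 1 − 6Σd² / [n(n²−1)] = 1 − 6×14 / (6×35) = 1 − 84/210 ≈ 0.600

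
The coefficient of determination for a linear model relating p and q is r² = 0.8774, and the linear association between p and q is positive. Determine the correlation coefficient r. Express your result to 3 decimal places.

0.937

|r| = √0.8774 = 0.937
The association is positive, so r = 0.937.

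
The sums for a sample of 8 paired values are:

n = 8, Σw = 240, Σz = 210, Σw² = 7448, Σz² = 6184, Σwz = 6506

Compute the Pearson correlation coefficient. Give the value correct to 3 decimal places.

0.505

r = (nΣwz − ΣwΣz) / √[(nΣw² − (Σw)²)(nΣz² − (Σz)²)]
Numerator: 8×6506 − 240×210 = 1648
Denominator: √[(59584 − 57600)(49472 − 44100)] = √[1984 × 5372] = 3264.6666
r = 1648 / 3264.6666 ≈ 0.505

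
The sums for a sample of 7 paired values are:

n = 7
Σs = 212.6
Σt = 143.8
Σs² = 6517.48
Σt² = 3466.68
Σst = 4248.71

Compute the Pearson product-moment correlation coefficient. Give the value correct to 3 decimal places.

r = (nΣst − ΣsΣt) / √[(nΣs² − (Σs)²)(nΣt² − (Σt)²)]
Numerator: 7×4248.71 − 212.6×143.8 = -830.91
Denominator: √[(45622.36 − 45198.76)(24266.76 − 20678.44)] = √[423.6 × 3588.32] = 1232.8878
r = -830.91 / 1232.8878 ≈ -0.674

-0.674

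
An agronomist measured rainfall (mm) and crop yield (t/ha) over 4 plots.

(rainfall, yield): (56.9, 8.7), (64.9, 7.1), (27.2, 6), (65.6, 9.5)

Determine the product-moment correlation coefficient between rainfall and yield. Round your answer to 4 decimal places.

n = 4, Σx = 214.6, Σy = 31.3, Σx² = 12492.82, Σy² = 252.35, Σxy = 1742.22
nΣxy − ΣxΣy = 6968.88 − 6716.98 = 251.9
nΣx² − (Σx)² = 49971.28 − 46053.16 = 3918.12; nΣy² − (Σy)² = 1009.4 − 979.69 = 29.71
r = 251.9 / √(3918.12 × 29.71) = 251.9 / 341.1852 ≈ 0.7383

0.7383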